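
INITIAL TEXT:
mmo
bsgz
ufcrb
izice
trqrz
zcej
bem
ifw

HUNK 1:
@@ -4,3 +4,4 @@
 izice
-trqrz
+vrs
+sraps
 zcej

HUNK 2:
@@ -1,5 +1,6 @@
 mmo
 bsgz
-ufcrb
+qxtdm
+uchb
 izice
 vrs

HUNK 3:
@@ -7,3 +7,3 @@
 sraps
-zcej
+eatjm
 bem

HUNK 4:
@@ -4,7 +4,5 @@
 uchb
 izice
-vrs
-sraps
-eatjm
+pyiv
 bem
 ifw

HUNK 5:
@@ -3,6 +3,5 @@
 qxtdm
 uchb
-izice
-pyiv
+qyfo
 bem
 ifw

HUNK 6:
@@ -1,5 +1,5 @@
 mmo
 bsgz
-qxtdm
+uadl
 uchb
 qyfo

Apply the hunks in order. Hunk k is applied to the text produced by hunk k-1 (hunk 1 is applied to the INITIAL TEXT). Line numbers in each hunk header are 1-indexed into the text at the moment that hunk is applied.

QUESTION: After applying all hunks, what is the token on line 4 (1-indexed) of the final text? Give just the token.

Hunk 1: at line 4 remove [trqrz] add [vrs,sraps] -> 9 lines: mmo bsgz ufcrb izice vrs sraps zcej bem ifw
Hunk 2: at line 1 remove [ufcrb] add [qxtdm,uchb] -> 10 lines: mmo bsgz qxtdm uchb izice vrs sraps zcej bem ifw
Hunk 3: at line 7 remove [zcej] add [eatjm] -> 10 lines: mmo bsgz qxtdm uchb izice vrs sraps eatjm bem ifw
Hunk 4: at line 4 remove [vrs,sraps,eatjm] add [pyiv] -> 8 lines: mmo bsgz qxtdm uchb izice pyiv bem ifw
Hunk 5: at line 3 remove [izice,pyiv] add [qyfo] -> 7 lines: mmo bsgz qxtdm uchb qyfo bem ifw
Hunk 6: at line 1 remove [qxtdm] add [uadl] -> 7 lines: mmo bsgz uadl uchb qyfo bem ifw
Final line 4: uchb

Answer: uchb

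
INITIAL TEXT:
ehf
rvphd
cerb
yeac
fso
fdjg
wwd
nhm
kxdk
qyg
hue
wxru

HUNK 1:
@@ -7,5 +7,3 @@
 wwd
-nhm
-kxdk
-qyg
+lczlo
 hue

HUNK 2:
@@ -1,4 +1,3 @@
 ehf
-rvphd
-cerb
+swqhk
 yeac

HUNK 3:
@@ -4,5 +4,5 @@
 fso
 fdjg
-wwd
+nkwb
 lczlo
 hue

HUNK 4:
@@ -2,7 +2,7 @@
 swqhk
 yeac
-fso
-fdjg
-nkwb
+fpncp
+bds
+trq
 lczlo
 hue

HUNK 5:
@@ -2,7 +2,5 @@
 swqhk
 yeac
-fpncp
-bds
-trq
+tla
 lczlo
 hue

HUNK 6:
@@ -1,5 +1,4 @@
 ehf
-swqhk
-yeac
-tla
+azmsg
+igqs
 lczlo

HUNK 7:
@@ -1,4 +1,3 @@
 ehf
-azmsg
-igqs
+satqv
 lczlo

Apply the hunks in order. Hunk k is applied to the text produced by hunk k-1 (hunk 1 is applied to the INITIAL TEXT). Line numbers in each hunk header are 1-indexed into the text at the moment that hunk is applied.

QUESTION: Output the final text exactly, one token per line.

Hunk 1: at line 7 remove [nhm,kxdk,qyg] add [lczlo] -> 10 lines: ehf rvphd cerb yeac fso fdjg wwd lczlo hue wxru
Hunk 2: at line 1 remove [rvphd,cerb] add [swqhk] -> 9 lines: ehf swqhk yeac fso fdjg wwd lczlo hue wxru
Hunk 3: at line 4 remove [wwd] add [nkwb] -> 9 lines: ehf swqhk yeac fso fdjg nkwb lczlo hue wxru
Hunk 4: at line 2 remove [fso,fdjg,nkwb] add [fpncp,bds,trq] -> 9 lines: ehf swqhk yeac fpncp bds trq lczlo hue wxru
Hunk 5: at line 2 remove [fpncp,bds,trq] add [tla] -> 7 lines: ehf swqhk yeac tla lczlo hue wxru
Hunk 6: at line 1 remove [swqhk,yeac,tla] add [azmsg,igqs] -> 6 lines: ehf azmsg igqs lczlo hue wxru
Hunk 7: at line 1 remove [azmsg,igqs] add [satqv] -> 5 lines: ehf satqv lczlo hue wxru

Answer: ehf
satqv
lczlo
hue
wxru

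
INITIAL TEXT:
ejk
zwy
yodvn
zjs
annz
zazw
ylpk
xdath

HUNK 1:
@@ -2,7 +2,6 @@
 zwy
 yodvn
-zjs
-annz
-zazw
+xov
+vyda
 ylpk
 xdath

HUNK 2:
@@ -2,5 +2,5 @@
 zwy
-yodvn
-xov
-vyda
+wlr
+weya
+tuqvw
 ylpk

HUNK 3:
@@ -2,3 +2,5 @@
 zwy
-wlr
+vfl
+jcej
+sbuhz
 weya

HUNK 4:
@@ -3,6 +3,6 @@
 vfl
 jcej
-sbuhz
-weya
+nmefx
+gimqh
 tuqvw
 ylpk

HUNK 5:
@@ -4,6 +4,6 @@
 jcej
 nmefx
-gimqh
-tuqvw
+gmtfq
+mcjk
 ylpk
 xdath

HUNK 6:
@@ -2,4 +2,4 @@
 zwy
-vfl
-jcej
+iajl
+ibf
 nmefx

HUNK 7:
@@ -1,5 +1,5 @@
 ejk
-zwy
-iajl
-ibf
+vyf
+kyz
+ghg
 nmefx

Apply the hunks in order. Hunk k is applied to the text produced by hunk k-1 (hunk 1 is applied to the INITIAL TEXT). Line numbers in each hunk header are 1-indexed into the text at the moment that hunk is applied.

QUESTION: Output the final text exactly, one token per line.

Answer: ejk
vyf
kyz
ghg
nmefx
gmtfq
mcjk
ylpk
xdath

Derivation:
Hunk 1: at line 2 remove [zjs,annz,zazw] add [xov,vyda] -> 7 lines: ejk zwy yodvn xov vyda ylpk xdath
Hunk 2: at line 2 remove [yodvn,xov,vyda] add [wlr,weya,tuqvw] -> 7 lines: ejk zwy wlr weya tuqvw ylpk xdath
Hunk 3: at line 2 remove [wlr] add [vfl,jcej,sbuhz] -> 9 lines: ejk zwy vfl jcej sbuhz weya tuqvw ylpk xdath
Hunk 4: at line 3 remove [sbuhz,weya] add [nmefx,gimqh] -> 9 lines: ejk zwy vfl jcej nmefx gimqh tuqvw ylpk xdath
Hunk 5: at line 4 remove [gimqh,tuqvw] add [gmtfq,mcjk] -> 9 lines: ejk zwy vfl jcej nmefx gmtfq mcjk ylpk xdath
Hunk 6: at line 2 remove [vfl,jcej] add [iajl,ibf] -> 9 lines: ejk zwy iajl ibf nmefx gmtfq mcjk ylpk xdath
Hunk 7: at line 1 remove [zwy,iajl,ibf] add [vyf,kyz,ghg] -> 9 lines: ejk vyf kyz ghg nmefx gmtfq mcjk ylpk xdath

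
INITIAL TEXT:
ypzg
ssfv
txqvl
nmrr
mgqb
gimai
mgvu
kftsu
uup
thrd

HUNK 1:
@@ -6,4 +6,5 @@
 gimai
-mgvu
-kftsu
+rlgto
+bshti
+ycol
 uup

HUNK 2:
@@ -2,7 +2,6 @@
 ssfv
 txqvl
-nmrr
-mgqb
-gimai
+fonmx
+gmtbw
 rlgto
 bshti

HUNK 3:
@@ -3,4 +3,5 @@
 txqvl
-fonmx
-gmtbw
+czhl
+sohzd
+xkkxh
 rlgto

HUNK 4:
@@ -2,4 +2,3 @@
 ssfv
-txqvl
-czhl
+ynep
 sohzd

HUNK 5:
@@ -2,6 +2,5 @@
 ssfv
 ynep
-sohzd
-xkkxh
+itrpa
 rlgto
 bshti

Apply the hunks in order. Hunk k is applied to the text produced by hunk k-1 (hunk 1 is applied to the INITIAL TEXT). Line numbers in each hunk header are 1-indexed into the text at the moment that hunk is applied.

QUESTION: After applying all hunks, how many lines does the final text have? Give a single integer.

Hunk 1: at line 6 remove [mgvu,kftsu] add [rlgto,bshti,ycol] -> 11 lines: ypzg ssfv txqvl nmrr mgqb gimai rlgto bshti ycol uup thrd
Hunk 2: at line 2 remove [nmrr,mgqb,gimai] add [fonmx,gmtbw] -> 10 lines: ypzg ssfv txqvl fonmx gmtbw rlgto bshti ycol uup thrd
Hunk 3: at line 3 remove [fonmx,gmtbw] add [czhl,sohzd,xkkxh] -> 11 lines: ypzg ssfv txqvl czhl sohzd xkkxh rlgto bshti ycol uup thrd
Hunk 4: at line 2 remove [txqvl,czhl] add [ynep] -> 10 lines: ypzg ssfv ynep sohzd xkkxh rlgto bshti ycol uup thrd
Hunk 5: at line 2 remove [sohzd,xkkxh] add [itrpa] -> 9 lines: ypzg ssfv ynep itrpa rlgto bshti ycol uup thrd
Final line count: 9

Answer: 9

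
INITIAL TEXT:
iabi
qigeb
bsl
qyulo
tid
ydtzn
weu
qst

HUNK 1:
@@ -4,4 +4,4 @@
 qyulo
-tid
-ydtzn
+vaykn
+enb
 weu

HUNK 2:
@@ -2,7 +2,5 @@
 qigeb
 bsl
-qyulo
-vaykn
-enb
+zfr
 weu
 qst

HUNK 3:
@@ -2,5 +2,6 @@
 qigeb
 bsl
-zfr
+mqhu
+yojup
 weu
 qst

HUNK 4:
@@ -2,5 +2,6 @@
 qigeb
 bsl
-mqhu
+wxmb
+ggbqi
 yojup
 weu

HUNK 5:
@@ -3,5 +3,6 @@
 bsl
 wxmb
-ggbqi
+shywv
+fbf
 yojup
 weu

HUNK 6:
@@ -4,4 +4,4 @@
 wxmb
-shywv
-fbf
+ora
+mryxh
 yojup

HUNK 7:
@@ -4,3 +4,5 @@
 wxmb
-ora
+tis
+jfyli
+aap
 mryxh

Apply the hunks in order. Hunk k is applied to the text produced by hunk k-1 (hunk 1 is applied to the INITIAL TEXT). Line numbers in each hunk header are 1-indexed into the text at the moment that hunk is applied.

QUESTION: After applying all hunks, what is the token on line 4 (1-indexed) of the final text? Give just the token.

Answer: wxmb

Derivation:
Hunk 1: at line 4 remove [tid,ydtzn] add [vaykn,enb] -> 8 lines: iabi qigeb bsl qyulo vaykn enb weu qst
Hunk 2: at line 2 remove [qyulo,vaykn,enb] add [zfr] -> 6 lines: iabi qigeb bsl zfr weu qst
Hunk 3: at line 2 remove [zfr] add [mqhu,yojup] -> 7 lines: iabi qigeb bsl mqhu yojup weu qst
Hunk 4: at line 2 remove [mqhu] add [wxmb,ggbqi] -> 8 lines: iabi qigeb bsl wxmb ggbqi yojup weu qst
Hunk 5: at line 3 remove [ggbqi] add [shywv,fbf] -> 9 lines: iabi qigeb bsl wxmb shywv fbf yojup weu qst
Hunk 6: at line 4 remove [shywv,fbf] add [ora,mryxh] -> 9 lines: iabi qigeb bsl wxmb ora mryxh yojup weu qst
Hunk 7: at line 4 remove [ora] add [tis,jfyli,aap] -> 11 lines: iabi qigeb bsl wxmb tis jfyli aap mryxh yojup weu qst
Final line 4: wxmb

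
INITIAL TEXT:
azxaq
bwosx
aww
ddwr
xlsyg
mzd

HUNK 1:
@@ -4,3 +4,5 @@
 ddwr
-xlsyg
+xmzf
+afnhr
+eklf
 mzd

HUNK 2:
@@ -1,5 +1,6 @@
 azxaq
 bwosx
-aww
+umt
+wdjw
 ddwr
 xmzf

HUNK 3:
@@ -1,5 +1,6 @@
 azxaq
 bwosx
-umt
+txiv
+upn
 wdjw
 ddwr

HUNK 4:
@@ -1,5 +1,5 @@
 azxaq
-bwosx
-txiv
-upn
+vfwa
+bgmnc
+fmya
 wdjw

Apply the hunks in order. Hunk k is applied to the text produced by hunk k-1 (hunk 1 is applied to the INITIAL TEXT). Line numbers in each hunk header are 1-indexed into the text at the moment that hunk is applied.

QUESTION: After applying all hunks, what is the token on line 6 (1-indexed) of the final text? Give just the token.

Answer: ddwr

Derivation:
Hunk 1: at line 4 remove [xlsyg] add [xmzf,afnhr,eklf] -> 8 lines: azxaq bwosx aww ddwr xmzf afnhr eklf mzd
Hunk 2: at line 1 remove [aww] add [umt,wdjw] -> 9 lines: azxaq bwosx umt wdjw ddwr xmzf afnhr eklf mzd
Hunk 3: at line 1 remove [umt] add [txiv,upn] -> 10 lines: azxaq bwosx txiv upn wdjw ddwr xmzf afnhr eklf mzd
Hunk 4: at line 1 remove [bwosx,txiv,upn] add [vfwa,bgmnc,fmya] -> 10 lines: azxaq vfwa bgmnc fmya wdjw ddwr xmzf afnhr eklf mzd
Final line 6: ddwr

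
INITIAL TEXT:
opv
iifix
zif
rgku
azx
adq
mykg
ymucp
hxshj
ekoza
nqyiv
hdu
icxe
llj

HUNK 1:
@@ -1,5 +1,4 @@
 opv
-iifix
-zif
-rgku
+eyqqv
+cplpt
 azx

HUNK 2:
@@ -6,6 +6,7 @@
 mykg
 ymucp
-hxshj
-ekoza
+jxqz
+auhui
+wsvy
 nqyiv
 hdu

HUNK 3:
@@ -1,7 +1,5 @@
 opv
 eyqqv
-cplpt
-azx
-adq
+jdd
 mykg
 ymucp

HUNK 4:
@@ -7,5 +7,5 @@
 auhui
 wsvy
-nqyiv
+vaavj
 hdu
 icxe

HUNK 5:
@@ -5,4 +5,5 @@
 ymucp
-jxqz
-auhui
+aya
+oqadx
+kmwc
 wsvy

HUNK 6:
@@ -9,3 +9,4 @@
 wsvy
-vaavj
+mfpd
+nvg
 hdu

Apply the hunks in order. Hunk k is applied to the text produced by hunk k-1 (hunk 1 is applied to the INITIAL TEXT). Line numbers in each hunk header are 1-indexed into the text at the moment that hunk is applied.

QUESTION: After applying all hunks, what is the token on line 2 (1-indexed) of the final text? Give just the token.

Answer: eyqqv

Derivation:
Hunk 1: at line 1 remove [iifix,zif,rgku] add [eyqqv,cplpt] -> 13 lines: opv eyqqv cplpt azx adq mykg ymucp hxshj ekoza nqyiv hdu icxe llj
Hunk 2: at line 6 remove [hxshj,ekoza] add [jxqz,auhui,wsvy] -> 14 lines: opv eyqqv cplpt azx adq mykg ymucp jxqz auhui wsvy nqyiv hdu icxe llj
Hunk 3: at line 1 remove [cplpt,azx,adq] add [jdd] -> 12 lines: opv eyqqv jdd mykg ymucp jxqz auhui wsvy nqyiv hdu icxe llj
Hunk 4: at line 7 remove [nqyiv] add [vaavj] -> 12 lines: opv eyqqv jdd mykg ymucp jxqz auhui wsvy vaavj hdu icxe llj
Hunk 5: at line 5 remove [jxqz,auhui] add [aya,oqadx,kmwc] -> 13 lines: opv eyqqv jdd mykg ymucp aya oqadx kmwc wsvy vaavj hdu icxe llj
Hunk 6: at line 9 remove [vaavj] add [mfpd,nvg] -> 14 lines: opv eyqqv jdd mykg ymucp aya oqadx kmwc wsvy mfpd nvg hdu icxe llj
Final line 2: eyqqv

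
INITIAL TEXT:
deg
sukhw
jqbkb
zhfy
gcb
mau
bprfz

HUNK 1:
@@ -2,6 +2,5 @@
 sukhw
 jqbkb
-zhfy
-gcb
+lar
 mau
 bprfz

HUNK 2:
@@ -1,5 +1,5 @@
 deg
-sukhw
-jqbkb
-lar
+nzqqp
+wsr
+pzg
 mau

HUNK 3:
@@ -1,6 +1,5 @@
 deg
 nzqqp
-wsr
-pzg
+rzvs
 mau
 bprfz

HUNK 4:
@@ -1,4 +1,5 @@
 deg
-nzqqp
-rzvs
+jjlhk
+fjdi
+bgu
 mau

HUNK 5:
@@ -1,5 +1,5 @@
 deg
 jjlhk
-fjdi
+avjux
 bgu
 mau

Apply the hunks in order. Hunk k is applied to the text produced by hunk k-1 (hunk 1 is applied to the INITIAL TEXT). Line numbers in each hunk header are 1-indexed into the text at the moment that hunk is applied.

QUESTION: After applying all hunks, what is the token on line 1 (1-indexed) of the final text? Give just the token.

Hunk 1: at line 2 remove [zhfy,gcb] add [lar] -> 6 lines: deg sukhw jqbkb lar mau bprfz
Hunk 2: at line 1 remove [sukhw,jqbkb,lar] add [nzqqp,wsr,pzg] -> 6 lines: deg nzqqp wsr pzg mau bprfz
Hunk 3: at line 1 remove [wsr,pzg] add [rzvs] -> 5 lines: deg nzqqp rzvs mau bprfz
Hunk 4: at line 1 remove [nzqqp,rzvs] add [jjlhk,fjdi,bgu] -> 6 lines: deg jjlhk fjdi bgu mau bprfz
Hunk 5: at line 1 remove [fjdi] add [avjux] -> 6 lines: deg jjlhk avjux bgu mau bprfz
Final line 1: deg

Answer: deg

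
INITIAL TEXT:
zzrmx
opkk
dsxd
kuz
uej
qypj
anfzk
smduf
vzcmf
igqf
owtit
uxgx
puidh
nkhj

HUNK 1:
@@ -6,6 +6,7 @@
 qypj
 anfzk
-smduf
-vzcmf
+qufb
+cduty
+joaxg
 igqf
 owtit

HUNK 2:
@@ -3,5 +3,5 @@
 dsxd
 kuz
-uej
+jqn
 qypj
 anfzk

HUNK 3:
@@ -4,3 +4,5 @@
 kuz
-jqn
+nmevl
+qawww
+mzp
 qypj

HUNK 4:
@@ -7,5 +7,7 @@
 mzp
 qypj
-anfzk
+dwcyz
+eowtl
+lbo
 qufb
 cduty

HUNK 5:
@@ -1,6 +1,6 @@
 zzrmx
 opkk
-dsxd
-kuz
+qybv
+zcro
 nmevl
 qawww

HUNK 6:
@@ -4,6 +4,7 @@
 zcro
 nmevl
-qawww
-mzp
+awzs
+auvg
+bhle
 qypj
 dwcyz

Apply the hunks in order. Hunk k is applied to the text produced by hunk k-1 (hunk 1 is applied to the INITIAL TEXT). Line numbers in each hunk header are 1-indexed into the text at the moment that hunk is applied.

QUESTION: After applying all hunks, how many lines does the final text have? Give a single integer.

Hunk 1: at line 6 remove [smduf,vzcmf] add [qufb,cduty,joaxg] -> 15 lines: zzrmx opkk dsxd kuz uej qypj anfzk qufb cduty joaxg igqf owtit uxgx puidh nkhj
Hunk 2: at line 3 remove [uej] add [jqn] -> 15 lines: zzrmx opkk dsxd kuz jqn qypj anfzk qufb cduty joaxg igqf owtit uxgx puidh nkhj
Hunk 3: at line 4 remove [jqn] add [nmevl,qawww,mzp] -> 17 lines: zzrmx opkk dsxd kuz nmevl qawww mzp qypj anfzk qufb cduty joaxg igqf owtit uxgx puidh nkhj
Hunk 4: at line 7 remove [anfzk] add [dwcyz,eowtl,lbo] -> 19 lines: zzrmx opkk dsxd kuz nmevl qawww mzp qypj dwcyz eowtl lbo qufb cduty joaxg igqf owtit uxgx puidh nkhj
Hunk 5: at line 1 remove [dsxd,kuz] add [qybv,zcro] -> 19 lines: zzrmx opkk qybv zcro nmevl qawww mzp qypj dwcyz eowtl lbo qufb cduty joaxg igqf owtit uxgx puidh nkhj
Hunk 6: at line 4 remove [qawww,mzp] add [awzs,auvg,bhle] -> 20 lines: zzrmx opkk qybv zcro nmevl awzs auvg bhle qypj dwcyz eowtl lbo qufb cduty joaxg igqf owtit uxgx puidh nkhj
Final line count: 20

Answer: 20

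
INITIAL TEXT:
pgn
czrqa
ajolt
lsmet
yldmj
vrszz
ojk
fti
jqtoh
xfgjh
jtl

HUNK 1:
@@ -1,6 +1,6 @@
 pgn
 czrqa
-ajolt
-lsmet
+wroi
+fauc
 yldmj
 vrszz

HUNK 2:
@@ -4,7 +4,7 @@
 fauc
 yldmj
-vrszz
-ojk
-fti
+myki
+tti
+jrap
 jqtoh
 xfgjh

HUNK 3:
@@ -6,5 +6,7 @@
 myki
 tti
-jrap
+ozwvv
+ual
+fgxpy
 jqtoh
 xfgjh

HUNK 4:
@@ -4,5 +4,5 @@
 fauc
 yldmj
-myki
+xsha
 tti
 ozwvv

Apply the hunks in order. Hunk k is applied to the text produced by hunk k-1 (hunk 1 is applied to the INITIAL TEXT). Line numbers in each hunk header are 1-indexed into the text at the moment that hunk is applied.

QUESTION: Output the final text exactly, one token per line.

Hunk 1: at line 1 remove [ajolt,lsmet] add [wroi,fauc] -> 11 lines: pgn czrqa wroi fauc yldmj vrszz ojk fti jqtoh xfgjh jtl
Hunk 2: at line 4 remove [vrszz,ojk,fti] add [myki,tti,jrap] -> 11 lines: pgn czrqa wroi fauc yldmj myki tti jrap jqtoh xfgjh jtl
Hunk 3: at line 6 remove [jrap] add [ozwvv,ual,fgxpy] -> 13 lines: pgn czrqa wroi fauc yldmj myki tti ozwvv ual fgxpy jqtoh xfgjh jtl
Hunk 4: at line 4 remove [myki] add [xsha] -> 13 lines: pgn czrqa wroi fauc yldmj xsha tti ozwvv ual fgxpy jqtoh xfgjh jtl

Answer: pgn
czrqa
wroi
fauc
yldmj
xsha
tti
ozwvv
ual
fgxpy
jqtoh
xfgjh
jtl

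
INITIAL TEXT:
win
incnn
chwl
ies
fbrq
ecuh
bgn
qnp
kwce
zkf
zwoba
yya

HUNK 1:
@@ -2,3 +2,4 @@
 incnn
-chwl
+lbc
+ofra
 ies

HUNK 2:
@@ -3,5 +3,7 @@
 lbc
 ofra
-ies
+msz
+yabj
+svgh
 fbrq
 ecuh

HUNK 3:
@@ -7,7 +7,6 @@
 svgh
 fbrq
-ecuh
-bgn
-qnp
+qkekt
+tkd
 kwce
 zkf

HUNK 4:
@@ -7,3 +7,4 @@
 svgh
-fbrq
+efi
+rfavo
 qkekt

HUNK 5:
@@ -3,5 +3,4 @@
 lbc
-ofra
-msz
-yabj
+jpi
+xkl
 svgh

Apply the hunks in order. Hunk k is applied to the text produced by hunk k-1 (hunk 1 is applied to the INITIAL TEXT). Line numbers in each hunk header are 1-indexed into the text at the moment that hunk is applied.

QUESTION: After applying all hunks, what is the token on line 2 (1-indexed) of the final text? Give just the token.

Answer: incnn

Derivation:
Hunk 1: at line 2 remove [chwl] add [lbc,ofra] -> 13 lines: win incnn lbc ofra ies fbrq ecuh bgn qnp kwce zkf zwoba yya
Hunk 2: at line 3 remove [ies] add [msz,yabj,svgh] -> 15 lines: win incnn lbc ofra msz yabj svgh fbrq ecuh bgn qnp kwce zkf zwoba yya
Hunk 3: at line 7 remove [ecuh,bgn,qnp] add [qkekt,tkd] -> 14 lines: win incnn lbc ofra msz yabj svgh fbrq qkekt tkd kwce zkf zwoba yya
Hunk 4: at line 7 remove [fbrq] add [efi,rfavo] -> 15 lines: win incnn lbc ofra msz yabj svgh efi rfavo qkekt tkd kwce zkf zwoba yya
Hunk 5: at line 3 remove [ofra,msz,yabj] add [jpi,xkl] -> 14 lines: win incnn lbc jpi xkl svgh efi rfavo qkekt tkd kwce zkf zwoba yya
Final line 2: incnn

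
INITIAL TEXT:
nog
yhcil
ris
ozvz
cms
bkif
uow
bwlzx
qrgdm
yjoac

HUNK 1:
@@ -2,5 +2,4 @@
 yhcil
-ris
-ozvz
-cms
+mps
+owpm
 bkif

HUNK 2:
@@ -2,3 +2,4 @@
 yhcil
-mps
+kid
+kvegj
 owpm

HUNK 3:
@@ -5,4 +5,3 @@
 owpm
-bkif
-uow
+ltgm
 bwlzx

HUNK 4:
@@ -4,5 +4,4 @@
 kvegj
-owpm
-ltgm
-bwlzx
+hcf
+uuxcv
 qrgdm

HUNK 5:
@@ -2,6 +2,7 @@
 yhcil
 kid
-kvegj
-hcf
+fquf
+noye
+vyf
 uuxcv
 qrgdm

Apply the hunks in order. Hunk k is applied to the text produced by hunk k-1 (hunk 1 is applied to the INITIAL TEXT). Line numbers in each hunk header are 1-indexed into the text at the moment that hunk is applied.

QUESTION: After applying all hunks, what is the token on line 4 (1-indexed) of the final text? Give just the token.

Answer: fquf

Derivation:
Hunk 1: at line 2 remove [ris,ozvz,cms] add [mps,owpm] -> 9 lines: nog yhcil mps owpm bkif uow bwlzx qrgdm yjoac
Hunk 2: at line 2 remove [mps] add [kid,kvegj] -> 10 lines: nog yhcil kid kvegj owpm bkif uow bwlzx qrgdm yjoac
Hunk 3: at line 5 remove [bkif,uow] add [ltgm] -> 9 lines: nog yhcil kid kvegj owpm ltgm bwlzx qrgdm yjoac
Hunk 4: at line 4 remove [owpm,ltgm,bwlzx] add [hcf,uuxcv] -> 8 lines: nog yhcil kid kvegj hcf uuxcv qrgdm yjoac
Hunk 5: at line 2 remove [kvegj,hcf] add [fquf,noye,vyf] -> 9 lines: nog yhcil kid fquf noye vyf uuxcv qrgdm yjoac
Final line 4: fquf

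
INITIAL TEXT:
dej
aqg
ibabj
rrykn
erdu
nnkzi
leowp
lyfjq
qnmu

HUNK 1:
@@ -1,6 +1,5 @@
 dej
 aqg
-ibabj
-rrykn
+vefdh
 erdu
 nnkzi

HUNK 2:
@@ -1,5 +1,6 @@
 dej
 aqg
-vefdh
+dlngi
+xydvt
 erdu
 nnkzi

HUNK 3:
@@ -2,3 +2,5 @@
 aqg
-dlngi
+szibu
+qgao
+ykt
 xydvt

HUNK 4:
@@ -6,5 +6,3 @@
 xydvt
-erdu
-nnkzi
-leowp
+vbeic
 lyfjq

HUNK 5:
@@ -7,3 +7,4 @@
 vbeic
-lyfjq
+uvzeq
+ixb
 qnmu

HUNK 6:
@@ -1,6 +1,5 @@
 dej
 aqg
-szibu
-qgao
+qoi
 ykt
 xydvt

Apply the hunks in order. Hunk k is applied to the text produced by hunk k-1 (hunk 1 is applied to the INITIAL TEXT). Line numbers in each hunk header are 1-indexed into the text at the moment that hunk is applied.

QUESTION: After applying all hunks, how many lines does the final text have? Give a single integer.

Answer: 9

Derivation:
Hunk 1: at line 1 remove [ibabj,rrykn] add [vefdh] -> 8 lines: dej aqg vefdh erdu nnkzi leowp lyfjq qnmu
Hunk 2: at line 1 remove [vefdh] add [dlngi,xydvt] -> 9 lines: dej aqg dlngi xydvt erdu nnkzi leowp lyfjq qnmu
Hunk 3: at line 2 remove [dlngi] add [szibu,qgao,ykt] -> 11 lines: dej aqg szibu qgao ykt xydvt erdu nnkzi leowp lyfjq qnmu
Hunk 4: at line 6 remove [erdu,nnkzi,leowp] add [vbeic] -> 9 lines: dej aqg szibu qgao ykt xydvt vbeic lyfjq qnmu
Hunk 5: at line 7 remove [lyfjq] add [uvzeq,ixb] -> 10 lines: dej aqg szibu qgao ykt xydvt vbeic uvzeq ixb qnmu
Hunk 6: at line 1 remove [szibu,qgao] add [qoi] -> 9 lines: dej aqg qoi ykt xydvt vbeic uvzeq ixb qnmu
Final line count: 9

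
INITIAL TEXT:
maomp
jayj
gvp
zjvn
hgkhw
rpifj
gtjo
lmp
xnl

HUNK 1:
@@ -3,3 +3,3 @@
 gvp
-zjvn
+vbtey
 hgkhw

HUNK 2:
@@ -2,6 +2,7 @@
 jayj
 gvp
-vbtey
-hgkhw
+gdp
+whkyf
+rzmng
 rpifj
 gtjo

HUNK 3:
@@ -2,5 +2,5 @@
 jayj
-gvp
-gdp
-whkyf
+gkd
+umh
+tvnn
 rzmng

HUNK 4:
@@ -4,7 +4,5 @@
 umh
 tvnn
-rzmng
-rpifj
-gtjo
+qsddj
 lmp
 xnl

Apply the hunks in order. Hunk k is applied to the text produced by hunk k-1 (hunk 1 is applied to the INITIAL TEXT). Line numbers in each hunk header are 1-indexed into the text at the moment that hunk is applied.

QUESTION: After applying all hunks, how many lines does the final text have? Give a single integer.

Answer: 8

Derivation:
Hunk 1: at line 3 remove [zjvn] add [vbtey] -> 9 lines: maomp jayj gvp vbtey hgkhw rpifj gtjo lmp xnl
Hunk 2: at line 2 remove [vbtey,hgkhw] add [gdp,whkyf,rzmng] -> 10 lines: maomp jayj gvp gdp whkyf rzmng rpifj gtjo lmp xnl
Hunk 3: at line 2 remove [gvp,gdp,whkyf] add [gkd,umh,tvnn] -> 10 lines: maomp jayj gkd umh tvnn rzmng rpifj gtjo lmp xnl
Hunk 4: at line 4 remove [rzmng,rpifj,gtjo] add [qsddj] -> 8 lines: maomp jayj gkd umh tvnn qsddj lmp xnl
Final line count: 8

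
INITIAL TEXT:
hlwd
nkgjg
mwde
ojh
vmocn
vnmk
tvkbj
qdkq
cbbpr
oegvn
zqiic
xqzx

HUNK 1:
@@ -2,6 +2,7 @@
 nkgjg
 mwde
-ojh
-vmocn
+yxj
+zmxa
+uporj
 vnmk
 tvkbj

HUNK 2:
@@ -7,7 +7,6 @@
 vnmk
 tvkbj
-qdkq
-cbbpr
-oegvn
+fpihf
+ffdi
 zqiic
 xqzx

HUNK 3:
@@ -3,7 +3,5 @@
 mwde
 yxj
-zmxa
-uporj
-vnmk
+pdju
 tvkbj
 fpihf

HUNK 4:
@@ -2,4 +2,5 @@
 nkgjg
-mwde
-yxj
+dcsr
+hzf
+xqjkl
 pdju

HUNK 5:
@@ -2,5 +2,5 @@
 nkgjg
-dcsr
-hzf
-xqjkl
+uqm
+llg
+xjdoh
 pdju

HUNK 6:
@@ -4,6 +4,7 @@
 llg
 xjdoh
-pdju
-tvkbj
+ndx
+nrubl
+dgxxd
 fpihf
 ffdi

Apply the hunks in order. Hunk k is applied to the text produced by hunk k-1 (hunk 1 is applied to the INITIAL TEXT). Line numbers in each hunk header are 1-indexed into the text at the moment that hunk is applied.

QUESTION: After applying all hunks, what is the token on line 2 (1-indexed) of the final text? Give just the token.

Hunk 1: at line 2 remove [ojh,vmocn] add [yxj,zmxa,uporj] -> 13 lines: hlwd nkgjg mwde yxj zmxa uporj vnmk tvkbj qdkq cbbpr oegvn zqiic xqzx
Hunk 2: at line 7 remove [qdkq,cbbpr,oegvn] add [fpihf,ffdi] -> 12 lines: hlwd nkgjg mwde yxj zmxa uporj vnmk tvkbj fpihf ffdi zqiic xqzx
Hunk 3: at line 3 remove [zmxa,uporj,vnmk] add [pdju] -> 10 lines: hlwd nkgjg mwde yxj pdju tvkbj fpihf ffdi zqiic xqzx
Hunk 4: at line 2 remove [mwde,yxj] add [dcsr,hzf,xqjkl] -> 11 lines: hlwd nkgjg dcsr hzf xqjkl pdju tvkbj fpihf ffdi zqiic xqzx
Hunk 5: at line 2 remove [dcsr,hzf,xqjkl] add [uqm,llg,xjdoh] -> 11 lines: hlwd nkgjg uqm llg xjdoh pdju tvkbj fpihf ffdi zqiic xqzx
Hunk 6: at line 4 remove [pdju,tvkbj] add [ndx,nrubl,dgxxd] -> 12 lines: hlwd nkgjg uqm llg xjdoh ndx nrubl dgxxd fpihf ffdi zqiic xqzx
Final line 2: nkgjg

Answer: nkgjg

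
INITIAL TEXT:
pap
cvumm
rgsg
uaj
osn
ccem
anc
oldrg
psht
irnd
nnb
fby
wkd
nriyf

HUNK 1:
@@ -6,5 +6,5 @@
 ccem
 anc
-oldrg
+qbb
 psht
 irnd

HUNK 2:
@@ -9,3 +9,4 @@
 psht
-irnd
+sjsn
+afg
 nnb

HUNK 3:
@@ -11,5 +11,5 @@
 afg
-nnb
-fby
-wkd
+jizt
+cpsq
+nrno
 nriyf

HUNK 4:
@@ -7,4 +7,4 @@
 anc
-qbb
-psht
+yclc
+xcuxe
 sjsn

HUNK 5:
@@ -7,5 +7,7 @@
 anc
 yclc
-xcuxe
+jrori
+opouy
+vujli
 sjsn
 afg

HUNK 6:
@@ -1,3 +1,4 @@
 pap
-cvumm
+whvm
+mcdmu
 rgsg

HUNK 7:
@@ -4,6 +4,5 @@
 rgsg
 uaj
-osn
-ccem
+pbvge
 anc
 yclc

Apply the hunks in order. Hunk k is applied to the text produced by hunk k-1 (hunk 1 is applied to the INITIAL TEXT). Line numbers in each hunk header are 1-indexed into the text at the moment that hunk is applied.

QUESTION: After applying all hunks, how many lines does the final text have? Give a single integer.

Hunk 1: at line 6 remove [oldrg] add [qbb] -> 14 lines: pap cvumm rgsg uaj osn ccem anc qbb psht irnd nnb fby wkd nriyf
Hunk 2: at line 9 remove [irnd] add [sjsn,afg] -> 15 lines: pap cvumm rgsg uaj osn ccem anc qbb psht sjsn afg nnb fby wkd nriyf
Hunk 3: at line 11 remove [nnb,fby,wkd] add [jizt,cpsq,nrno] -> 15 lines: pap cvumm rgsg uaj osn ccem anc qbb psht sjsn afg jizt cpsq nrno nriyf
Hunk 4: at line 7 remove [qbb,psht] add [yclc,xcuxe] -> 15 lines: pap cvumm rgsg uaj osn ccem anc yclc xcuxe sjsn afg jizt cpsq nrno nriyf
Hunk 5: at line 7 remove [xcuxe] add [jrori,opouy,vujli] -> 17 lines: pap cvumm rgsg uaj osn ccem anc yclc jrori opouy vujli sjsn afg jizt cpsq nrno nriyf
Hunk 6: at line 1 remove [cvumm] add [whvm,mcdmu] -> 18 lines: pap whvm mcdmu rgsg uaj osn ccem anc yclc jrori opouy vujli sjsn afg jizt cpsq nrno nriyf
Hunk 7: at line 4 remove [osn,ccem] add [pbvge] -> 17 lines: pap whvm mcdmu rgsg uaj pbvge anc yclc jrori opouy vujli sjsn afg jizt cpsq nrno nriyf
Final line count: 17

Answer: 17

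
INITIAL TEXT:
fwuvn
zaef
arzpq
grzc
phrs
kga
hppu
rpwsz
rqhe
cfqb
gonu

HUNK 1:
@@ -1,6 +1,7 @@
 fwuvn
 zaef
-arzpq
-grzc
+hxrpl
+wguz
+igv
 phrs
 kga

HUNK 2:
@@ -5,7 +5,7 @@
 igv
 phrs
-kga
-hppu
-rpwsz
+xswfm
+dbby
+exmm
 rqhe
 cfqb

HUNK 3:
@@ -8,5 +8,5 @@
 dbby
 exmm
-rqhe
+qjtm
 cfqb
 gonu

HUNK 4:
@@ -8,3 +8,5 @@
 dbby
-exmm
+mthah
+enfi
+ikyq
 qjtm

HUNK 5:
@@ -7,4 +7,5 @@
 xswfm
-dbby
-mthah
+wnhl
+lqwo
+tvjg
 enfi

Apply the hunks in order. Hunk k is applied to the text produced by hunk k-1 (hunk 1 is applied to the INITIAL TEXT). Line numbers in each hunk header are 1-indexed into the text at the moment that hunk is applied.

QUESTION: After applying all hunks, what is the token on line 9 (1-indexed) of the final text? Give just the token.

Answer: lqwo

Derivation:
Hunk 1: at line 1 remove [arzpq,grzc] add [hxrpl,wguz,igv] -> 12 lines: fwuvn zaef hxrpl wguz igv phrs kga hppu rpwsz rqhe cfqb gonu
Hunk 2: at line 5 remove [kga,hppu,rpwsz] add [xswfm,dbby,exmm] -> 12 lines: fwuvn zaef hxrpl wguz igv phrs xswfm dbby exmm rqhe cfqb gonu
Hunk 3: at line 8 remove [rqhe] add [qjtm] -> 12 lines: fwuvn zaef hxrpl wguz igv phrs xswfm dbby exmm qjtm cfqb gonu
Hunk 4: at line 8 remove [exmm] add [mthah,enfi,ikyq] -> 14 lines: fwuvn zaef hxrpl wguz igv phrs xswfm dbby mthah enfi ikyq qjtm cfqb gonu
Hunk 5: at line 7 remove [dbby,mthah] add [wnhl,lqwo,tvjg] -> 15 lines: fwuvn zaef hxrpl wguz igv phrs xswfm wnhl lqwo tvjg enfi ikyq qjtm cfqb gonu
Final line 9: lqwo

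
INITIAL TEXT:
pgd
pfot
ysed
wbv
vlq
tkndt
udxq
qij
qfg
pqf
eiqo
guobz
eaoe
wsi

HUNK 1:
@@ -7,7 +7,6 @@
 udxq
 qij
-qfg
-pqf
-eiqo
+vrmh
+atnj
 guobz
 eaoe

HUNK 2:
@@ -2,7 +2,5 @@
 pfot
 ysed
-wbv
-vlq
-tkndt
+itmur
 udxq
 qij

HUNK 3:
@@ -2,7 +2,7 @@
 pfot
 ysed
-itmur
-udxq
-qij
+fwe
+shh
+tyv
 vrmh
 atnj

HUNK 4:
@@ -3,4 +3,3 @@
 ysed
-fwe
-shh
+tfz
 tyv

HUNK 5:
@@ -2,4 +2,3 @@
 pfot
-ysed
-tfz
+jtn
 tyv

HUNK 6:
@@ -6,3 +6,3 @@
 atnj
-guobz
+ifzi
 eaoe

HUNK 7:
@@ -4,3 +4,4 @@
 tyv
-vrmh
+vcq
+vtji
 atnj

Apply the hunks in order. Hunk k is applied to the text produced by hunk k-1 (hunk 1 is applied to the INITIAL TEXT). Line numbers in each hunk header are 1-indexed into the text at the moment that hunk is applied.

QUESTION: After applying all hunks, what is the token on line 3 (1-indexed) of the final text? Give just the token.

Answer: jtn

Derivation:
Hunk 1: at line 7 remove [qfg,pqf,eiqo] add [vrmh,atnj] -> 13 lines: pgd pfot ysed wbv vlq tkndt udxq qij vrmh atnj guobz eaoe wsi
Hunk 2: at line 2 remove [wbv,vlq,tkndt] add [itmur] -> 11 lines: pgd pfot ysed itmur udxq qij vrmh atnj guobz eaoe wsi
Hunk 3: at line 2 remove [itmur,udxq,qij] add [fwe,shh,tyv] -> 11 lines: pgd pfot ysed fwe shh tyv vrmh atnj guobz eaoe wsi
Hunk 4: at line 3 remove [fwe,shh] add [tfz] -> 10 lines: pgd pfot ysed tfz tyv vrmh atnj guobz eaoe wsi
Hunk 5: at line 2 remove [ysed,tfz] add [jtn] -> 9 lines: pgd pfot jtn tyv vrmh atnj guobz eaoe wsi
Hunk 6: at line 6 remove [guobz] add [ifzi] -> 9 lines: pgd pfot jtn tyv vrmh atnj ifzi eaoe wsi
Hunk 7: at line 4 remove [vrmh] add [vcq,vtji] -> 10 lines: pgd pfot jtn tyv vcq vtji atnj ifzi eaoe wsi
Final line 3: jtn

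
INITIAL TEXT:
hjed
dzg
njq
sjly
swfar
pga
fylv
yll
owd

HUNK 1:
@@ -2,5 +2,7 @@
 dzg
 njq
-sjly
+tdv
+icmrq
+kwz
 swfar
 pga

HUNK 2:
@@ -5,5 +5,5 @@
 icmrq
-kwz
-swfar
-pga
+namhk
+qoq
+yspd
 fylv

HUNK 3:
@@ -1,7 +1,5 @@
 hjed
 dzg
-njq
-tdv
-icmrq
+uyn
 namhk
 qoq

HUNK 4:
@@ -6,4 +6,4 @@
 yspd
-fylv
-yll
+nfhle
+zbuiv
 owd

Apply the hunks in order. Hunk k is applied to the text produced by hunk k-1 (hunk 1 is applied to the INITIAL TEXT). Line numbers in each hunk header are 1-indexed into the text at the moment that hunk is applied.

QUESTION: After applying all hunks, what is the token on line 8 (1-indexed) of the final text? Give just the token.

Answer: zbuiv

Derivation:
Hunk 1: at line 2 remove [sjly] add [tdv,icmrq,kwz] -> 11 lines: hjed dzg njq tdv icmrq kwz swfar pga fylv yll owd
Hunk 2: at line 5 remove [kwz,swfar,pga] add [namhk,qoq,yspd] -> 11 lines: hjed dzg njq tdv icmrq namhk qoq yspd fylv yll owd
Hunk 3: at line 1 remove [njq,tdv,icmrq] add [uyn] -> 9 lines: hjed dzg uyn namhk qoq yspd fylv yll owd
Hunk 4: at line 6 remove [fylv,yll] add [nfhle,zbuiv] -> 9 lines: hjed dzg uyn namhk qoq yspd nfhle zbuiv owd
Final line 8: zbuiv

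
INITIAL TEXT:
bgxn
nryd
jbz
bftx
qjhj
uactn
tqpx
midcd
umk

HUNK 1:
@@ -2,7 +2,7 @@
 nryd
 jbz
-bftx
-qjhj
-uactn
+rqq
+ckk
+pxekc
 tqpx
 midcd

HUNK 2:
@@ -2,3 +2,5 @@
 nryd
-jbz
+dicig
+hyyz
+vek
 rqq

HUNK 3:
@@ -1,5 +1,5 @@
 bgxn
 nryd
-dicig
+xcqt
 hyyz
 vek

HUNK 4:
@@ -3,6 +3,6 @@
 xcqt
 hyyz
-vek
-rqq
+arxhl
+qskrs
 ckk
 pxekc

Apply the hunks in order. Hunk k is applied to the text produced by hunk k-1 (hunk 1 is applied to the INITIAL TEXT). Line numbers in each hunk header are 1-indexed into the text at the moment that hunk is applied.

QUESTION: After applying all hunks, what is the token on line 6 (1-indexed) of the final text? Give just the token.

Hunk 1: at line 2 remove [bftx,qjhj,uactn] add [rqq,ckk,pxekc] -> 9 lines: bgxn nryd jbz rqq ckk pxekc tqpx midcd umk
Hunk 2: at line 2 remove [jbz] add [dicig,hyyz,vek] -> 11 lines: bgxn nryd dicig hyyz vek rqq ckk pxekc tqpx midcd umk
Hunk 3: at line 1 remove [dicig] add [xcqt] -> 11 lines: bgxn nryd xcqt hyyz vek rqq ckk pxekc tqpx midcd umk
Hunk 4: at line 3 remove [vek,rqq] add [arxhl,qskrs] -> 11 lines: bgxn nryd xcqt hyyz arxhl qskrs ckk pxekc tqpx midcd umk
Final line 6: qskrs

Answer: qskrs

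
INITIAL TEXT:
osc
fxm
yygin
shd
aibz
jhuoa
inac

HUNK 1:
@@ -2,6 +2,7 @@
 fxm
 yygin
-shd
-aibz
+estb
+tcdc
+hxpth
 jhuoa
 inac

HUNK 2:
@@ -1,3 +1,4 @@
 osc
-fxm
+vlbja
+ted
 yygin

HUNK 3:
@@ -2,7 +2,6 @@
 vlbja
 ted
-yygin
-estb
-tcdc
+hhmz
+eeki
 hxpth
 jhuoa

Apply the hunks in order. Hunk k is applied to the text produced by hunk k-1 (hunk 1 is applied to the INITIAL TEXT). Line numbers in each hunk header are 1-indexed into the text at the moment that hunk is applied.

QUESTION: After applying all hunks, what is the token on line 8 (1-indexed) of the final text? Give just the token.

Answer: inac

Derivation:
Hunk 1: at line 2 remove [shd,aibz] add [estb,tcdc,hxpth] -> 8 lines: osc fxm yygin estb tcdc hxpth jhuoa inac
Hunk 2: at line 1 remove [fxm] add [vlbja,ted] -> 9 lines: osc vlbja ted yygin estb tcdc hxpth jhuoa inac
Hunk 3: at line 2 remove [yygin,estb,tcdc] add [hhmz,eeki] -> 8 lines: osc vlbja ted hhmz eeki hxpth jhuoa inac
Final line 8: inac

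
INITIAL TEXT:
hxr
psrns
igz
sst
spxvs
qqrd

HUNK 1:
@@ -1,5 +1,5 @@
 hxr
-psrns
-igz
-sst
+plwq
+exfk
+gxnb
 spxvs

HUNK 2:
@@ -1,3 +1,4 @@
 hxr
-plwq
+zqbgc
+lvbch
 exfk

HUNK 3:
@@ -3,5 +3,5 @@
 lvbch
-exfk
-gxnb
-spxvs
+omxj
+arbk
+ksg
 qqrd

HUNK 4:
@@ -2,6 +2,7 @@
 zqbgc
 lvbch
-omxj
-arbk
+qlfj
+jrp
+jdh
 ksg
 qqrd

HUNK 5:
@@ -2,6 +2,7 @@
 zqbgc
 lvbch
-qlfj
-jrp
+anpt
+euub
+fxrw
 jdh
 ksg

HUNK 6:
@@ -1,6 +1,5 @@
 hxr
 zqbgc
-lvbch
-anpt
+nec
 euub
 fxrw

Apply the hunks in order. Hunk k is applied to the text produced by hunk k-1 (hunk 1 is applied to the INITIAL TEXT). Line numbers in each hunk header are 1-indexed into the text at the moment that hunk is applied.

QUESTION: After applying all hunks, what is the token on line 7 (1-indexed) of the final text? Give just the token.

Answer: ksg

Derivation:
Hunk 1: at line 1 remove [psrns,igz,sst] add [plwq,exfk,gxnb] -> 6 lines: hxr plwq exfk gxnb spxvs qqrd
Hunk 2: at line 1 remove [plwq] add [zqbgc,lvbch] -> 7 lines: hxr zqbgc lvbch exfk gxnb spxvs qqrd
Hunk 3: at line 3 remove [exfk,gxnb,spxvs] add [omxj,arbk,ksg] -> 7 lines: hxr zqbgc lvbch omxj arbk ksg qqrd
Hunk 4: at line 2 remove [omxj,arbk] add [qlfj,jrp,jdh] -> 8 lines: hxr zqbgc lvbch qlfj jrp jdh ksg qqrd
Hunk 5: at line 2 remove [qlfj,jrp] add [anpt,euub,fxrw] -> 9 lines: hxr zqbgc lvbch anpt euub fxrw jdh ksg qqrd
Hunk 6: at line 1 remove [lvbch,anpt] add [nec] -> 8 lines: hxr zqbgc nec euub fxrw jdh ksg qqrd
Final line 7: ksg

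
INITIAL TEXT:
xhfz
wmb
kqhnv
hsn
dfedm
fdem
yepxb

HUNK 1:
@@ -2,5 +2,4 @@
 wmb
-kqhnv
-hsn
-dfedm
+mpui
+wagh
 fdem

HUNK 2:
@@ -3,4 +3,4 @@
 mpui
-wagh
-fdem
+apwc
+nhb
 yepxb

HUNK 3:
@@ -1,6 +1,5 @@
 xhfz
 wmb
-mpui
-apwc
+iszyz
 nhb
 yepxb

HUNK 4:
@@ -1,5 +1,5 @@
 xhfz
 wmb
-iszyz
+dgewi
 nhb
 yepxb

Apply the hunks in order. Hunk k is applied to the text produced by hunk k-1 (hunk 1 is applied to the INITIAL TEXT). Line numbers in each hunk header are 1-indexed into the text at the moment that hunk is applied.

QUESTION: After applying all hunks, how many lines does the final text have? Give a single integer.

Answer: 5

Derivation:
Hunk 1: at line 2 remove [kqhnv,hsn,dfedm] add [mpui,wagh] -> 6 lines: xhfz wmb mpui wagh fdem yepxb
Hunk 2: at line 3 remove [wagh,fdem] add [apwc,nhb] -> 6 lines: xhfz wmb mpui apwc nhb yepxb
Hunk 3: at line 1 remove [mpui,apwc] add [iszyz] -> 5 lines: xhfz wmb iszyz nhb yepxb
Hunk 4: at line 1 remove [iszyz] add [dgewi] -> 5 lines: xhfz wmb dgewi nhb yepxb
Final line count: 5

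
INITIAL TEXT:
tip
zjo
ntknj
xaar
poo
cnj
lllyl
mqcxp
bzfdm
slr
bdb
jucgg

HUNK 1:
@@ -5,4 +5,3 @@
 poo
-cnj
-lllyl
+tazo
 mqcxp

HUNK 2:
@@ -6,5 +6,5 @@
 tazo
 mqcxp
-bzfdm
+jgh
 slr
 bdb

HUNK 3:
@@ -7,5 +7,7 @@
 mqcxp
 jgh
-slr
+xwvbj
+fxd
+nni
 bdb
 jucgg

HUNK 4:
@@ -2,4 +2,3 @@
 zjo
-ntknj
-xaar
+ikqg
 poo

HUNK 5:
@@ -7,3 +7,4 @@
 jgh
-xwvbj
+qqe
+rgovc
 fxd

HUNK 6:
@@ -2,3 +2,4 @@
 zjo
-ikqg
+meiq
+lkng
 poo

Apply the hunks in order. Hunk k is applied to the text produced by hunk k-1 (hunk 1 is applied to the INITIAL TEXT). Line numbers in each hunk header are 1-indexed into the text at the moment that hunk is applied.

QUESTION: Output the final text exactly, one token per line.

Answer: tip
zjo
meiq
lkng
poo
tazo
mqcxp
jgh
qqe
rgovc
fxd
nni
bdb
jucgg

Derivation:
Hunk 1: at line 5 remove [cnj,lllyl] add [tazo] -> 11 lines: tip zjo ntknj xaar poo tazo mqcxp bzfdm slr bdb jucgg
Hunk 2: at line 6 remove [bzfdm] add [jgh] -> 11 lines: tip zjo ntknj xaar poo tazo mqcxp jgh slr bdb jucgg
Hunk 3: at line 7 remove [slr] add [xwvbj,fxd,nni] -> 13 lines: tip zjo ntknj xaar poo tazo mqcxp jgh xwvbj fxd nni bdb jucgg
Hunk 4: at line 2 remove [ntknj,xaar] add [ikqg] -> 12 lines: tip zjo ikqg poo tazo mqcxp jgh xwvbj fxd nni bdb jucgg
Hunk 5: at line 7 remove [xwvbj] add [qqe,rgovc] -> 13 lines: tip zjo ikqg poo tazo mqcxp jgh qqe rgovc fxd nni bdb jucgg
Hunk 6: at line 2 remove [ikqg] add [meiq,lkng] -> 14 lines: tip zjo meiq lkng poo tazo mqcxp jgh qqe rgovc fxd nni bdb jucgg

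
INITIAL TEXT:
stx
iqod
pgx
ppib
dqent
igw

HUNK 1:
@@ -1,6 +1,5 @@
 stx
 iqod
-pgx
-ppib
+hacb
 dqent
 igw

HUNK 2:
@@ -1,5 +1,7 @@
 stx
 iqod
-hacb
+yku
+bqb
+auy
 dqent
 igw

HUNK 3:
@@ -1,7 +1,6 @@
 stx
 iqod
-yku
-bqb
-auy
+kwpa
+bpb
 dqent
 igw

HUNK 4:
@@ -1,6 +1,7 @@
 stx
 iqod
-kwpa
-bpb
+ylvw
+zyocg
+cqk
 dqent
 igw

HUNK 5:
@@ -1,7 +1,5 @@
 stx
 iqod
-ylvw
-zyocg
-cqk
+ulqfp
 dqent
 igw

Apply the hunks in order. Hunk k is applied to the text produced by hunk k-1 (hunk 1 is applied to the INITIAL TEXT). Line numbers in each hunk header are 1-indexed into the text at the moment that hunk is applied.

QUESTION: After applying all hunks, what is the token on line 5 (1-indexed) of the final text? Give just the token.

Answer: igw

Derivation:
Hunk 1: at line 1 remove [pgx,ppib] add [hacb] -> 5 lines: stx iqod hacb dqent igw
Hunk 2: at line 1 remove [hacb] add [yku,bqb,auy] -> 7 lines: stx iqod yku bqb auy dqent igw
Hunk 3: at line 1 remove [yku,bqb,auy] add [kwpa,bpb] -> 6 lines: stx iqod kwpa bpb dqent igw
Hunk 4: at line 1 remove [kwpa,bpb] add [ylvw,zyocg,cqk] -> 7 lines: stx iqod ylvw zyocg cqk dqent igw
Hunk 5: at line 1 remove [ylvw,zyocg,cqk] add [ulqfp] -> 5 lines: stx iqod ulqfp dqent igw
Final line 5: igw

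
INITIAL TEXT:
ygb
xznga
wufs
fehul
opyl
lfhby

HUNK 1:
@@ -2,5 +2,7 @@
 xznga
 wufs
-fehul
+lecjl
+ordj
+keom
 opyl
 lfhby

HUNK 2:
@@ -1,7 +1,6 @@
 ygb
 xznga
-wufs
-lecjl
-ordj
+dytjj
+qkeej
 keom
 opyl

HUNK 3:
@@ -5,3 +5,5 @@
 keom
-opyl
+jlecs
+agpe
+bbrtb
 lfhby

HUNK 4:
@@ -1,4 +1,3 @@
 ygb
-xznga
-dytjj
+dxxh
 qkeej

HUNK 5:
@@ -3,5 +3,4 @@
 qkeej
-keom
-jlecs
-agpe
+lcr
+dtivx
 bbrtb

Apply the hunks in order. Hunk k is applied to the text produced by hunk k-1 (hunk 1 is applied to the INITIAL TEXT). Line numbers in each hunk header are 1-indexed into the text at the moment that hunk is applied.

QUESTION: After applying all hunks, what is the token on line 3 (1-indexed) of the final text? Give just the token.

Answer: qkeej

Derivation:
Hunk 1: at line 2 remove [fehul] add [lecjl,ordj,keom] -> 8 lines: ygb xznga wufs lecjl ordj keom opyl lfhby
Hunk 2: at line 1 remove [wufs,lecjl,ordj] add [dytjj,qkeej] -> 7 lines: ygb xznga dytjj qkeej keom opyl lfhby
Hunk 3: at line 5 remove [opyl] add [jlecs,agpe,bbrtb] -> 9 lines: ygb xznga dytjj qkeej keom jlecs agpe bbrtb lfhby
Hunk 4: at line 1 remove [xznga,dytjj] add [dxxh] -> 8 lines: ygb dxxh qkeej keom jlecs agpe bbrtb lfhby
Hunk 5: at line 3 remove [keom,jlecs,agpe] add [lcr,dtivx] -> 7 lines: ygb dxxh qkeej lcr dtivx bbrtb lfhby
Final line 3: qkeej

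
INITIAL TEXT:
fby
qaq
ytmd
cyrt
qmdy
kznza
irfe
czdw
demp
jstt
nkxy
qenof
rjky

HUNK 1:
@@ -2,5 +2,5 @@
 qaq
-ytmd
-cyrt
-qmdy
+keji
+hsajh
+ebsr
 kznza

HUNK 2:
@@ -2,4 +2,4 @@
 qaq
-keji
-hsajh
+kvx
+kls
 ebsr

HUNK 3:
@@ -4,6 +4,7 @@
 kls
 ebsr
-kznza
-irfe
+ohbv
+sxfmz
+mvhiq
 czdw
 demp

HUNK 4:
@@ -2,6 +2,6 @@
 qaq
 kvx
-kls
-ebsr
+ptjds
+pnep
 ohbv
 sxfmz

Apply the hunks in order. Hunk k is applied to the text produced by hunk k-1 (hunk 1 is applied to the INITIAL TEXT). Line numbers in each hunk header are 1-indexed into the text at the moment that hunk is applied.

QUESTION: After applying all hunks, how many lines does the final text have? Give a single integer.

Hunk 1: at line 2 remove [ytmd,cyrt,qmdy] add [keji,hsajh,ebsr] -> 13 lines: fby qaq keji hsajh ebsr kznza irfe czdw demp jstt nkxy qenof rjky
Hunk 2: at line 2 remove [keji,hsajh] add [kvx,kls] -> 13 lines: fby qaq kvx kls ebsr kznza irfe czdw demp jstt nkxy qenof rjky
Hunk 3: at line 4 remove [kznza,irfe] add [ohbv,sxfmz,mvhiq] -> 14 lines: fby qaq kvx kls ebsr ohbv sxfmz mvhiq czdw demp jstt nkxy qenof rjky
Hunk 4: at line 2 remove [kls,ebsr] add [ptjds,pnep] -> 14 lines: fby qaq kvx ptjds pnep ohbv sxfmz mvhiq czdw demp jstt nkxy qenof rjky
Final line count: 14

Answer: 14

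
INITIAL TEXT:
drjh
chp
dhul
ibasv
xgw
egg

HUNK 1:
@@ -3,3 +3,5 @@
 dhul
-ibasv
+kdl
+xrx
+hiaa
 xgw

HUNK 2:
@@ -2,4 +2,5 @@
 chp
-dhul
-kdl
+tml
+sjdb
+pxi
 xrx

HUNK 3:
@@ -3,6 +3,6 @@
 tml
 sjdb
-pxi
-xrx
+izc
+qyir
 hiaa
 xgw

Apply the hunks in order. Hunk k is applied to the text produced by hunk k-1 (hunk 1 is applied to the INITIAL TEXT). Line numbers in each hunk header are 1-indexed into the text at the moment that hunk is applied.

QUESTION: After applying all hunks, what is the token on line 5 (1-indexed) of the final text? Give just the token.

Answer: izc

Derivation:
Hunk 1: at line 3 remove [ibasv] add [kdl,xrx,hiaa] -> 8 lines: drjh chp dhul kdl xrx hiaa xgw egg
Hunk 2: at line 2 remove [dhul,kdl] add [tml,sjdb,pxi] -> 9 lines: drjh chp tml sjdb pxi xrx hiaa xgw egg
Hunk 3: at line 3 remove [pxi,xrx] add [izc,qyir] -> 9 lines: drjh chp tml sjdb izc qyir hiaa xgw egg
Final line 5: izc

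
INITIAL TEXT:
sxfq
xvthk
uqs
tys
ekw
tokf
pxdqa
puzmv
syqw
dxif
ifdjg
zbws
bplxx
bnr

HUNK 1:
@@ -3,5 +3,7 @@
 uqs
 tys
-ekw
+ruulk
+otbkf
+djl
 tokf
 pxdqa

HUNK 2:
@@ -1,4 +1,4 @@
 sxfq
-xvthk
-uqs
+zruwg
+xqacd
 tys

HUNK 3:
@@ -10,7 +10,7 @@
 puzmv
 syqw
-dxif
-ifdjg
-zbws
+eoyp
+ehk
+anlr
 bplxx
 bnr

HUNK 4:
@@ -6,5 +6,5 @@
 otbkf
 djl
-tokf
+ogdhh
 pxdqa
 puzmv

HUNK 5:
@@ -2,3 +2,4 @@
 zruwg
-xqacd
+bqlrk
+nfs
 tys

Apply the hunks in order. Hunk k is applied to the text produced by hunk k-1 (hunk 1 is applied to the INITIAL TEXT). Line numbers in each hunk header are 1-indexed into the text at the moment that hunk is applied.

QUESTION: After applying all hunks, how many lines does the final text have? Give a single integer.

Answer: 17

Derivation:
Hunk 1: at line 3 remove [ekw] add [ruulk,otbkf,djl] -> 16 lines: sxfq xvthk uqs tys ruulk otbkf djl tokf pxdqa puzmv syqw dxif ifdjg zbws bplxx bnr
Hunk 2: at line 1 remove [xvthk,uqs] add [zruwg,xqacd] -> 16 lines: sxfq zruwg xqacd tys ruulk otbkf djl tokf pxdqa puzmv syqw dxif ifdjg zbws bplxx bnr
Hunk 3: at line 10 remove [dxif,ifdjg,zbws] add [eoyp,ehk,anlr] -> 16 lines: sxfq zruwg xqacd tys ruulk otbkf djl tokf pxdqa puzmv syqw eoyp ehk anlr bplxx bnr
Hunk 4: at line 6 remove [tokf] add [ogdhh] -> 16 lines: sxfq zruwg xqacd tys ruulk otbkf djl ogdhh pxdqa puzmv syqw eoyp ehk anlr bplxx bnr
Hunk 5: at line 2 remove [xqacd] add [bqlrk,nfs] -> 17 lines: sxfq zruwg bqlrk nfs tys ruulk otbkf djl ogdhh pxdqa puzmv syqw eoyp ehk anlr bplxx bnr
Final line count: 17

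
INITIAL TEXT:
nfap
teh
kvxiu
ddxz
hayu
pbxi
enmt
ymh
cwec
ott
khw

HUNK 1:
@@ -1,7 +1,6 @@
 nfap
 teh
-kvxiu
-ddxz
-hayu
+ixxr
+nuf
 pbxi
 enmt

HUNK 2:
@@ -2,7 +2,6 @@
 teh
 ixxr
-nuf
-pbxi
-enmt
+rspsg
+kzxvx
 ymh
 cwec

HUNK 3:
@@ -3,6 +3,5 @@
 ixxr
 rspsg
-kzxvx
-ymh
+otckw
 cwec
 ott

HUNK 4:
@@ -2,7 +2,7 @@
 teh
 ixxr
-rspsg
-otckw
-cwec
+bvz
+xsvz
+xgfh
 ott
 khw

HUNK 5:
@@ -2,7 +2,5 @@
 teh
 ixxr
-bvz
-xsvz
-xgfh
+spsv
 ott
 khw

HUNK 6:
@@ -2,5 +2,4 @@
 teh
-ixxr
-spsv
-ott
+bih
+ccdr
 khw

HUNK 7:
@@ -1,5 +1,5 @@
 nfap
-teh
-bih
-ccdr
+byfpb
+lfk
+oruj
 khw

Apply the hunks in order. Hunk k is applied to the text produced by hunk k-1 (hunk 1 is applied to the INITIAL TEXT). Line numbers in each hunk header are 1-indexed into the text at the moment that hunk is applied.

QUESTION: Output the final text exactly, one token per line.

Answer: nfap
byfpb
lfk
oruj
khw

Derivation:
Hunk 1: at line 1 remove [kvxiu,ddxz,hayu] add [ixxr,nuf] -> 10 lines: nfap teh ixxr nuf pbxi enmt ymh cwec ott khw
Hunk 2: at line 2 remove [nuf,pbxi,enmt] add [rspsg,kzxvx] -> 9 lines: nfap teh ixxr rspsg kzxvx ymh cwec ott khw
Hunk 3: at line 3 remove [kzxvx,ymh] add [otckw] -> 8 lines: nfap teh ixxr rspsg otckw cwec ott khw
Hunk 4: at line 2 remove [rspsg,otckw,cwec] add [bvz,xsvz,xgfh] -> 8 lines: nfap teh ixxr bvz xsvz xgfh ott khw
Hunk 5: at line 2 remove [bvz,xsvz,xgfh] add [spsv] -> 6 lines: nfap teh ixxr spsv ott khw
Hunk 6: at line 2 remove [ixxr,spsv,ott] add [bih,ccdr] -> 5 lines: nfap teh bih ccdr khw
Hunk 7: at line 1 remove [teh,bih,ccdr] add [byfpb,lfk,oruj] -> 5 lines: nfap byfpb lfk oruj khw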